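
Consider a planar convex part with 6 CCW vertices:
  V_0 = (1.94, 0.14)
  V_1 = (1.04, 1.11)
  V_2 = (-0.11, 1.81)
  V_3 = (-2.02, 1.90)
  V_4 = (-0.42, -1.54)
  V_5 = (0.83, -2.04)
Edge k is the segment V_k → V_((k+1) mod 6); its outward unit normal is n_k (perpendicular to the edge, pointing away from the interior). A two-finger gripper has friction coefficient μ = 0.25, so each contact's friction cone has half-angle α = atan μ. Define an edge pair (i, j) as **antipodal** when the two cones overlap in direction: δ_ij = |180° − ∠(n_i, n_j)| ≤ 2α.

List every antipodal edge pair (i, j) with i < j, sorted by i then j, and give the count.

count = 4; pairs: (0,3), (0,4), (1,4), (2,4)

α = atan 0.25 = 14.04°;  2α = 28.07°
n_0 = (+0.7331, +0.6802)
n_1 = (+0.5199, +0.8542)
n_2 = (+0.0471, +0.9989)
n_3 = (-0.9067, -0.4217)
n_4 = (-0.3714, -0.9285)
n_5 = (+0.8911, -0.4537)
  (0,1): δ = 164.18°  ·
  (0,2): δ = 135.55°  ·
  (0,3): δ = 17.91°  ✓
  (0,4): δ = 25.34°  ✓
  (0,5): δ = 110.16°  ·
  (1,2): δ = 151.37°  ·
  (1,3): δ = 33.73°  ·
  (1,4): δ = 9.53°  ✓
  (1,5): δ = 94.34°  ·
  (2,3): δ = 62.36°  ·
  (2,4): δ = 19.10°  ✓
  (2,5): δ = 65.71°  ·
  (3,4): δ = 136.75°  ·
  (3,5): δ = 51.93°  ·
  (4,5): δ = 95.18°  ·
antipodal pairs: 4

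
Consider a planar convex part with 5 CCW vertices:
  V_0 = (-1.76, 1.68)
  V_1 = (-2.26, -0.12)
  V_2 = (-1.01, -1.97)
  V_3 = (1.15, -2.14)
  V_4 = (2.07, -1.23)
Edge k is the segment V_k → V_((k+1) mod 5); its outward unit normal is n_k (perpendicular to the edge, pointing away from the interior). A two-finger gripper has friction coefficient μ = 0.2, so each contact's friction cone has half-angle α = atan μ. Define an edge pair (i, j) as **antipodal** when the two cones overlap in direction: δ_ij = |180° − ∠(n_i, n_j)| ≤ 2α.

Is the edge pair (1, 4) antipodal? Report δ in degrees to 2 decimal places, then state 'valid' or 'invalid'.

δ = 18.73°, valid

α = atan 0.2 = 11.31°;  2α = 22.62°
edge 1: e_1 = (+1.25, -1.85);  n_1 = (-0.8286, -0.5599)
edge 4: e_4 = (-3.83, +2.91);  n_4 = (+0.6050, +0.7962)
∠(n_1, n_4) = 161.27°
δ = |180° − 161.27°| = 18.73°
18.73° ≤ 2α = 22.62°  →  valid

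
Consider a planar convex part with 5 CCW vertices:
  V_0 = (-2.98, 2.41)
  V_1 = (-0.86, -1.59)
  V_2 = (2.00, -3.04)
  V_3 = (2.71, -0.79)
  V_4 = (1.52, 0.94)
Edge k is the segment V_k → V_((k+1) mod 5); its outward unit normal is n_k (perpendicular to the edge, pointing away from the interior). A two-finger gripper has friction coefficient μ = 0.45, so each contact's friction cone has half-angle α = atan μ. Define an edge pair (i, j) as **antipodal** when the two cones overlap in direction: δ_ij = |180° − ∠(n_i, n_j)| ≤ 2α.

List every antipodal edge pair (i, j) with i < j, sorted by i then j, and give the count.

α = atan 0.45 = 24.23°;  2α = 48.46°
n_0 = (-0.8836, -0.4683)
n_1 = (-0.4522, -0.8919)
n_2 = (+0.9536, -0.3009)
n_3 = (+0.8239, +0.5667)
n_4 = (+0.3105, +0.9506)
  (0,1): δ = 144.81°  ·
  (0,2): δ = 45.44°  ✓
  (0,3): δ = 6.60°  ✓
  (0,4): δ = 43.99°  ✓
  (1,2): δ = 80.63°  ·
  (1,3): δ = 28.59°  ✓
  (1,4): δ = 8.79°  ✓
  (2,3): δ = 127.96°  ·
  (2,4): δ = 90.58°  ·
  (3,4): δ = 142.61°  ·
antipodal pairs: 5

count = 5; pairs: (0,2), (0,3), (0,4), (1,3), (1,4)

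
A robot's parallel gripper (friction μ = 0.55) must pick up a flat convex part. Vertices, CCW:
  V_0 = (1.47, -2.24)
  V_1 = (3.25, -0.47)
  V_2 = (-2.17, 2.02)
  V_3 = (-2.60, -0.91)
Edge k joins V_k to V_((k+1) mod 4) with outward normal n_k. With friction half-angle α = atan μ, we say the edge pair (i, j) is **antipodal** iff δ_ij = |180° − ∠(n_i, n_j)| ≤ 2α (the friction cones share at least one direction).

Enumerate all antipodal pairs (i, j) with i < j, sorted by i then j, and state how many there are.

α = atan 0.55 = 28.81°;  2α = 57.62°
n_0 = (+0.7051, -0.7091)
n_1 = (+0.4175, +0.9087)
n_2 = (-0.9894, +0.1452)
n_3 = (-0.3106, -0.9505)
  (0,1): δ = 69.51°  ·
  (0,2): δ = 36.81°  ✓
  (0,3): δ = 117.06°  ·
  (1,2): δ = 73.67°  ·
  (1,3): δ = 6.58°  ✓
  (2,3): δ = 99.75°  ·
antipodal pairs: 2

count = 2; pairs: (0,2), (1,3)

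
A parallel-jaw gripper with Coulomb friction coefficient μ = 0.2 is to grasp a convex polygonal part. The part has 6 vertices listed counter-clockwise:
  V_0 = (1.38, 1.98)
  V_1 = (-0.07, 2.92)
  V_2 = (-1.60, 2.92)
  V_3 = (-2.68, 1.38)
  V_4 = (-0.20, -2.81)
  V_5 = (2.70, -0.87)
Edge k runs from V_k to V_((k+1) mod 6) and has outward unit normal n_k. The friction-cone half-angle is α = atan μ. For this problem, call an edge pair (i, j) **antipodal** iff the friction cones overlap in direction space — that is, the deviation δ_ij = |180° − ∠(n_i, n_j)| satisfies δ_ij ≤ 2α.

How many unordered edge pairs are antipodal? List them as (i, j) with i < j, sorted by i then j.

count = 2; pairs: (2,4), (3,5)

α = atan 0.2 = 11.31°;  2α = 22.62°
n_0 = (+0.5440, +0.8391)
n_1 = (+0.0000, +1.0000)
n_2 = (-0.8187, +0.5742)
n_3 = (-0.8606, -0.5094)
n_4 = (+0.5560, -0.8312)
n_5 = (+0.9074, +0.4203)
  (0,1): δ = 147.05°  ·
  (0,2): δ = 92.09°  ·
  (0,3): δ = 26.42°  ·
  (0,4): δ = 66.74°  ·
  (0,5): δ = 147.81°  ·
  (1,2): δ = 125.04°  ·
  (1,3): δ = 59.38°  ·
  (1,4): δ = 33.78°  ·
  (1,5): δ = 114.85°  ·
  (2,3): δ = 114.34°  ·
  (2,4): δ = 21.18°  ✓
  (2,5): δ = 59.89°  ·
  (3,4): δ = 86.84°  ·
  (3,5): δ = 5.77°  ✓
  (4,5): δ = 98.93°  ·
antipodal pairs: 2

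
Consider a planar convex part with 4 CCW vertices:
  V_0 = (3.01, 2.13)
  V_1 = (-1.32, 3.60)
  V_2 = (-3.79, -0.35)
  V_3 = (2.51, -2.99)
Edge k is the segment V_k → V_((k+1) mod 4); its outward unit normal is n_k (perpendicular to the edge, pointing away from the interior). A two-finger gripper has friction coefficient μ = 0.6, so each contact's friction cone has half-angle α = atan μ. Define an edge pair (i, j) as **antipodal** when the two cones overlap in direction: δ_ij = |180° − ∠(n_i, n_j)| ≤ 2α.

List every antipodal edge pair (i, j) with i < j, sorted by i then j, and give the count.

count = 2; pairs: (0,2), (1,3)

α = atan 0.6 = 30.96°;  2α = 61.93°
n_0 = (+0.3215, +0.9469)
n_1 = (-0.8479, +0.5302)
n_2 = (-0.3865, -0.9223)
n_3 = (+0.9953, -0.0972)
  (0,1): δ = 103.27°  ·
  (0,2): δ = 3.98°  ✓
  (0,3): δ = 103.17°  ·
  (1,2): δ = 80.72°  ·
  (1,3): δ = 26.44°  ✓
  (2,3): δ = 72.84°  ·
antipodal pairs: 2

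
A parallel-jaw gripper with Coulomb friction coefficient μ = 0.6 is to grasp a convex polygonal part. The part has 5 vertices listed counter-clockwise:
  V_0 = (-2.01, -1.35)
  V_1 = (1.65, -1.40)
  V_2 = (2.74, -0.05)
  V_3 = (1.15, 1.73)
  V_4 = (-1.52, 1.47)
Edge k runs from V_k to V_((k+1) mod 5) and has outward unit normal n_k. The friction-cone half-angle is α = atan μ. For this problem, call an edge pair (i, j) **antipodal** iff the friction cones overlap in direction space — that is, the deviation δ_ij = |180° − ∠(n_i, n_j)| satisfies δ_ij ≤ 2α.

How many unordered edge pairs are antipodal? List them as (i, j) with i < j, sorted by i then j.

count = 5; pairs: (0,2), (0,3), (1,3), (1,4), (2,4)

α = atan 0.6 = 30.96°;  2α = 61.93°
n_0 = (-0.0137, -0.9999)
n_1 = (+0.7780, -0.6282)
n_2 = (+0.7458, +0.6662)
n_3 = (-0.0969, +0.9953)
n_4 = (-0.9852, +0.1712)
  (0,1): δ = 128.13°  ·
  (0,2): δ = 47.44°  ✓
  (0,3): δ = 6.34°  ✓
  (0,4): δ = 80.93°  ·
  (1,2): δ = 99.31°  ·
  (1,3): δ = 45.52°  ✓
  (1,4): δ = 29.06°  ✓
  (2,3): δ = 126.21°  ·
  (2,4): δ = 51.63°  ✓
  (3,4): δ = 105.42°  ·
antipodal pairs: 5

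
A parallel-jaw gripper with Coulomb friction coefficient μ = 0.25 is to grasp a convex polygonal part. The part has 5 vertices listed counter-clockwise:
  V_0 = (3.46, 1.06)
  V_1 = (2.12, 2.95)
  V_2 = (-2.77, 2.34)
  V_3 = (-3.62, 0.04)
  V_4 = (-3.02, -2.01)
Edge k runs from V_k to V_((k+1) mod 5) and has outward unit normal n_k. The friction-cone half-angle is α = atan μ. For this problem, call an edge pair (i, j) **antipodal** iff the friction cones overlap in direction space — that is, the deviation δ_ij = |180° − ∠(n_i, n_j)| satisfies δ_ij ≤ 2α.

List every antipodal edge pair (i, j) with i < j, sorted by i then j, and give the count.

count = 2; pairs: (0,3), (1,4)

α = atan 0.25 = 14.04°;  2α = 28.07°
n_0 = (+0.8158, +0.5784)
n_1 = (-0.1238, +0.9923)
n_2 = (-0.9380, +0.3467)
n_3 = (-0.9597, -0.2809)
n_4 = (+0.4281, -0.9037)
  (0,1): δ = 118.23°  ·
  (0,2): δ = 55.62°  ·
  (0,3): δ = 19.02°  ✓
  (0,4): δ = 80.01°  ·
  (1,2): δ = 117.39°  ·
  (1,3): δ = 80.80°  ·
  (1,4): δ = 18.24°  ✓
  (2,3): δ = 143.40°  ·
  (2,4): δ = 44.37°  ·
  (3,4): δ = 80.96°  ·
antipodal pairs: 2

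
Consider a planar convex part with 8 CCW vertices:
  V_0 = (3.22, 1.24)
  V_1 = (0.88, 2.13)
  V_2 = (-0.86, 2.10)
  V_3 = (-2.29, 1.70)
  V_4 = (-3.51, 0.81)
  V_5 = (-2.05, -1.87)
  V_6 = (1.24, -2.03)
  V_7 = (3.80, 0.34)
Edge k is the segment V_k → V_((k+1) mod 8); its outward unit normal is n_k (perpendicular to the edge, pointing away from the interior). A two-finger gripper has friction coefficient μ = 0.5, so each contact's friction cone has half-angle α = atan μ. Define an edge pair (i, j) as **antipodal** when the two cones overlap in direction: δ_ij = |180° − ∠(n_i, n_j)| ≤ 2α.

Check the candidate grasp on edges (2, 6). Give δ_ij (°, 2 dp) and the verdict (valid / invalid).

δ = 27.17°, valid

α = atan 0.5 = 26.57°;  2α = 53.13°
edge 2: e_2 = (-1.43, -0.40);  n_2 = (-0.2694, +0.9630)
edge 6: e_6 = (+2.56, +2.37);  n_6 = (+0.6794, -0.7338)
∠(n_2, n_6) = 152.83°
δ = |180° − 152.83°| = 27.17°
27.17° ≤ 2α = 53.13°  →  valid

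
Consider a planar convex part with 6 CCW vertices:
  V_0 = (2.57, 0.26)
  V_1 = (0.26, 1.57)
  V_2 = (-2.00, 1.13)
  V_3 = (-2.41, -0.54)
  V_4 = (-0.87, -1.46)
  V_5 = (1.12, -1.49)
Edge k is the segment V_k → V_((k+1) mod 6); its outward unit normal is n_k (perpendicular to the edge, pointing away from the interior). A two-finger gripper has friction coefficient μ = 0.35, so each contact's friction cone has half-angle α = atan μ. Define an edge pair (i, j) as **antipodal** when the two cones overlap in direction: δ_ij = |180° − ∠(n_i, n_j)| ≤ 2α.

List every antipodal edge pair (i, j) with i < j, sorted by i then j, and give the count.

α = atan 0.35 = 19.29°;  2α = 38.58°
n_0 = (+0.4933, +0.8699)
n_1 = (-0.1911, +0.9816)
n_2 = (-0.9712, +0.2384)
n_3 = (-0.5129, -0.8585)
n_4 = (-0.0151, -0.9999)
n_5 = (+0.7700, -0.6380)
  (0,1): δ = 139.43°  ·
  (0,2): δ = 74.24°  ·
  (0,3): δ = 1.30°  ✓
  (0,4): δ = 28.69°  ✓
  (0,5): δ = 79.91°  ·
  (1,2): δ = 114.81°  ·
  (1,3): δ = 41.87°  ·
  (1,4): δ = 11.88°  ✓
  (1,5): δ = 39.34°  ·
  (2,3): δ = 107.06°  ·
  (2,4): δ = 77.07°  ·
  (2,5): δ = 25.85°  ✓
  (3,4): δ = 150.01°  ·
  (3,5): δ = 98.79°  ·
  (4,5): δ = 128.78°  ·
antipodal pairs: 4

count = 4; pairs: (0,3), (0,4), (1,4), (2,5)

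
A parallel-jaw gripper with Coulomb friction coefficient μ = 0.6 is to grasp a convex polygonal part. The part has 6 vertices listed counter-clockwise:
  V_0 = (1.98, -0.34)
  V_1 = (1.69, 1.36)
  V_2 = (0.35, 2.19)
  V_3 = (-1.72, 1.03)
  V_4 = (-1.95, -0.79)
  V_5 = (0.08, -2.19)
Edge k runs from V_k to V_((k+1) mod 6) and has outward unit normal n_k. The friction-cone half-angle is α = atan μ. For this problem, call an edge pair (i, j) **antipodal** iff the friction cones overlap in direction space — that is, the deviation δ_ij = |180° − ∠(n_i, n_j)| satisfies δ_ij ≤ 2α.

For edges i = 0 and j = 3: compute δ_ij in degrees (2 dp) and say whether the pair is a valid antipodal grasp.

δ = 16.88°, valid

α = atan 0.6 = 30.96°;  2α = 61.93°
edge 0: e_0 = (-0.29, +1.70);  n_0 = (+0.9858, +0.1682)
edge 3: e_3 = (-0.23, -1.82);  n_3 = (-0.9921, +0.1254)
∠(n_0, n_3) = 163.12°
δ = |180° − 163.12°| = 16.88°
16.88° ≤ 2α = 61.93°  →  valid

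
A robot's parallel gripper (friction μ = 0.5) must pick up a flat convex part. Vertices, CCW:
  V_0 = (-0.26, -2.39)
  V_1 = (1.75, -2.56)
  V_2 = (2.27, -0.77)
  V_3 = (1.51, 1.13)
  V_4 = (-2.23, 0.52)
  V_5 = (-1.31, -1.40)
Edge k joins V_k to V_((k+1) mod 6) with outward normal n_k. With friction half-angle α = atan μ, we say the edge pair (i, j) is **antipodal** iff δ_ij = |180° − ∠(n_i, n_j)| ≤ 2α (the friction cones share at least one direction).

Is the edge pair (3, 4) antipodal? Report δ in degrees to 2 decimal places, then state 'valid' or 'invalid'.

δ = 73.66°, invalid

α = atan 0.5 = 26.57°;  2α = 53.13°
edge 3: e_3 = (-3.74, -0.61);  n_3 = (-0.1610, +0.9870)
edge 4: e_4 = (+0.92, -1.92);  n_4 = (-0.9018, -0.4321)
∠(n_3, n_4) = 106.34°
δ = |180° − 106.34°| = 73.66°
73.66° > 2α = 53.13°  →  invalid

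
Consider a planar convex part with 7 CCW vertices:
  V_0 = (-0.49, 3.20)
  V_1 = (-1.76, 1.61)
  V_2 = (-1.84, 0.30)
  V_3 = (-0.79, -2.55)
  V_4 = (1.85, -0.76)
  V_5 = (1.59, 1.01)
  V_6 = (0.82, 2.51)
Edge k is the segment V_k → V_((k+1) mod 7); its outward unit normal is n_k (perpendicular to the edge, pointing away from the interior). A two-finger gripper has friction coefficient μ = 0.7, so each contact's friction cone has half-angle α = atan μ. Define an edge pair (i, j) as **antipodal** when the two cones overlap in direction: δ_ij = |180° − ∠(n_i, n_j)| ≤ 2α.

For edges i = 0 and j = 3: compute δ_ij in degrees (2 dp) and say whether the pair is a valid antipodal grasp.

δ = 17.25°, valid

α = atan 0.7 = 34.99°;  2α = 69.98°
edge 0: e_0 = (-1.27, -1.59);  n_0 = (-0.7813, +0.6241)
edge 3: e_3 = (+2.64, +1.79);  n_3 = (+0.5612, -0.8277)
∠(n_0, n_3) = 162.75°
δ = |180° − 162.75°| = 17.25°
17.25° ≤ 2α = 69.98°  →  valid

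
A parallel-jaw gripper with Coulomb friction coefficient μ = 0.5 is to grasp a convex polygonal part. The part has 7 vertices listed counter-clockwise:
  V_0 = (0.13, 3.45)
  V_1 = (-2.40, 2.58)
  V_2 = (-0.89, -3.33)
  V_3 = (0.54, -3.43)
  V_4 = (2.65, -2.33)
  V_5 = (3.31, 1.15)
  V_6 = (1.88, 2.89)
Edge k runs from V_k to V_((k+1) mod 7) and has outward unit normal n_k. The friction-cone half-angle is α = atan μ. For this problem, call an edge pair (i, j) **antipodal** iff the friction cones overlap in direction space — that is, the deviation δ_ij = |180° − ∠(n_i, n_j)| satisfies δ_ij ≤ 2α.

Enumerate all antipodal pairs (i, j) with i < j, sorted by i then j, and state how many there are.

count = 7; pairs: (0,2), (0,3), (1,4), (1,5), (2,5), (2,6), (3,6)

α = atan 0.5 = 26.57°;  2α = 53.13°
n_0 = (-0.3252, +0.9457)
n_1 = (-0.9689, -0.2475)
n_2 = (-0.0698, -0.9976)
n_3 = (+0.4623, -0.8867)
n_4 = (+0.9825, -0.1863)
n_5 = (+0.7726, +0.6349)
n_6 = (+0.3048, +0.9524)
  (0,1): δ = 94.64°  ·
  (0,2): δ = 22.98°  ✓
  (0,3): δ = 8.56°  ✓
  (0,4): δ = 60.28°  ·
  (0,5): δ = 110.44°  ·
  (0,6): δ = 143.28°  ·
  (1,2): δ = 108.33°  ·
  (1,3): δ = 76.80°  ·
  (1,4): δ = 25.07°  ✓
  (1,5): δ = 25.08°  ✓
  (1,6): δ = 57.92°  ·
  (2,3): δ = 148.47°  ·
  (2,4): δ = 96.74°  ·
  (2,5): δ = 46.59°  ✓
  (2,6): δ = 13.74°  ✓
  (3,4): δ = 128.27°  ·
  (3,5): δ = 78.12°  ·
  (3,6): δ = 45.28°  ✓
  (4,5): δ = 129.85°  ·
  (4,6): δ = 97.01°  ·
  (5,6): δ = 147.16°  ·
antipodal pairs: 7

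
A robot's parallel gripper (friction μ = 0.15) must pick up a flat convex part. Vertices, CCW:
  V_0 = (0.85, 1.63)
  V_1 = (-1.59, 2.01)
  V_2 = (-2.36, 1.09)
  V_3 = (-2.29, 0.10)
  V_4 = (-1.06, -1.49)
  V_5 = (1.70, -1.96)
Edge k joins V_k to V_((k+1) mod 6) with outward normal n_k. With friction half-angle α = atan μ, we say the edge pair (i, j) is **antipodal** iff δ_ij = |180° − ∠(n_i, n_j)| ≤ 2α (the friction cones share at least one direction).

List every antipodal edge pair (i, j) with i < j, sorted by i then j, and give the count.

count = 2; pairs: (0,4), (2,5)

α = atan 0.15 = 8.53°;  2α = 17.06°
n_0 = (+0.1539, +0.9881)
n_1 = (-0.7669, +0.6418)
n_2 = (-0.9975, -0.0705)
n_3 = (-0.7910, -0.6119)
n_4 = (-0.1679, -0.9858)
n_5 = (+0.9731, +0.2304)
  (0,1): δ = 121.08°  ·
  (0,2): δ = 77.10°  ·
  (0,3): δ = 43.42°  ·
  (0,4): δ = 0.81°  ✓
  (0,5): δ = 112.17°  ·
  (1,2): δ = 136.03°  ·
  (1,3): δ = 102.35°  ·
  (1,4): δ = 59.74°  ·
  (1,5): δ = 53.25°  ·
  (2,3): δ = 146.32°  ·
  (2,4): δ = 103.71°  ·
  (2,5): δ = 9.28°  ✓
  (3,4): δ = 137.39°  ·
  (3,5): δ = 24.40°  ·
  (4,5): δ = 67.02°  ·
antipodal pairs: 2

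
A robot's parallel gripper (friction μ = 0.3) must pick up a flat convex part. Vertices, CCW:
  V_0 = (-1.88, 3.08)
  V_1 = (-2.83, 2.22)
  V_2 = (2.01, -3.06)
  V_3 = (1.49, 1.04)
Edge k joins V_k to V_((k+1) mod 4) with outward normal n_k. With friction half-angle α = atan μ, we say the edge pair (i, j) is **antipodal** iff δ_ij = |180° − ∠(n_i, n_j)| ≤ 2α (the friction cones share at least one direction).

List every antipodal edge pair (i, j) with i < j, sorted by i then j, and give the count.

count = 1; pairs: (1,3)

α = atan 0.3 = 16.70°;  2α = 33.40°
n_0 = (-0.6711, +0.7414)
n_1 = (-0.7372, -0.6757)
n_2 = (+0.9921, +0.1258)
n_3 = (+0.5179, +0.8555)
  (0,1): δ = 89.64°  ·
  (0,2): δ = 55.07°  ·
  (0,3): δ = 106.66°  ·
  (1,2): δ = 35.28°  ·
  (1,3): δ = 16.30°  ✓
  (2,3): δ = 128.42°  ·
antipodal pairs: 1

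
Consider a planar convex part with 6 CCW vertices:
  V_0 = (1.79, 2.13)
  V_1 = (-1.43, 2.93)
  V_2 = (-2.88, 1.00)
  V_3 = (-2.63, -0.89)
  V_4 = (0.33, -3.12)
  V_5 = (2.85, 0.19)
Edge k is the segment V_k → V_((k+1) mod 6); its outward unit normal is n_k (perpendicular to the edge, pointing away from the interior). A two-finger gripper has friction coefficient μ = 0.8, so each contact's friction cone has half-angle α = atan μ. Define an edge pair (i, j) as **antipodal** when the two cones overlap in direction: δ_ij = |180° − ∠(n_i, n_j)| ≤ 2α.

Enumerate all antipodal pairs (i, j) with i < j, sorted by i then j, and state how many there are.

α = atan 0.8 = 38.66°;  2α = 77.32°
n_0 = (+0.2411, +0.9705)
n_1 = (-0.7995, +0.6007)
n_2 = (-0.9914, -0.1311)
n_3 = (-0.6017, -0.7987)
n_4 = (+0.7957, -0.6058)
n_5 = (+0.8775, +0.4795)
  (0,1): δ = 112.96°  ·
  (0,2): δ = 68.51°  ✓
  (0,3): δ = 23.04°  ✓
  (0,4): δ = 66.67°  ✓
  (0,5): δ = 132.60°  ·
  (1,2): δ = 135.55°  ·
  (1,3): δ = 90.08°  ·
  (1,4): δ = 0.37°  ✓
  (1,5): δ = 65.57°  ✓
  (2,3): δ = 134.53°  ·
  (2,4): δ = 44.82°  ✓
  (2,5): δ = 21.12°  ✓
  (3,4): δ = 90.29°  ·
  (3,5): δ = 24.35°  ✓
  (4,5): δ = 114.07°  ·
antipodal pairs: 8

count = 8; pairs: (0,2), (0,3), (0,4), (1,4), (1,5), (2,4), (2,5), (3,5)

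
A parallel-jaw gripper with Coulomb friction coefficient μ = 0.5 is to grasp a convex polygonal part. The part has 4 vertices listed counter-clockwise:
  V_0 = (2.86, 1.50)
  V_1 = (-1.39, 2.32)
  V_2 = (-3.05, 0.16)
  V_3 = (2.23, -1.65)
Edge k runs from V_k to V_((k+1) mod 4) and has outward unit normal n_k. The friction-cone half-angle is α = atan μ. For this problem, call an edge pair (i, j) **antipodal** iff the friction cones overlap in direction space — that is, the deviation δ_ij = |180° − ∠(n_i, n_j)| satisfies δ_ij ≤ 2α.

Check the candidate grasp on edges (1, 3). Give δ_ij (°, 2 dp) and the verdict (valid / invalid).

α = atan 0.5 = 26.57°;  2α = 53.13°
edge 1: e_1 = (-1.66, -2.16);  n_1 = (-0.7929, +0.6094)
edge 3: e_3 = (+0.63, +3.15);  n_3 = (+0.9806, -0.1961)
∠(n_1, n_3) = 153.77°
δ = |180° − 153.77°| = 26.23°
26.23° ≤ 2α = 53.13°  →  valid

δ = 26.23°, valid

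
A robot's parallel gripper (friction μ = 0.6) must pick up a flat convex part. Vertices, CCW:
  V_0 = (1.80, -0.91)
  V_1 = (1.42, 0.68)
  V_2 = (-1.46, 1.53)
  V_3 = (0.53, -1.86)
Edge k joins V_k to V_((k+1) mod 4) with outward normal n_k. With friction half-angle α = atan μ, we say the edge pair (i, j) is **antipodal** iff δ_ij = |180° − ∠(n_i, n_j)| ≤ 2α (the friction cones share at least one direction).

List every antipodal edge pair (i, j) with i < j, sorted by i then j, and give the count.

count = 3; pairs: (0,2), (1,2), (1,3)

α = atan 0.6 = 30.96°;  2α = 61.93°
n_0 = (+0.9726, +0.2324)
n_1 = (+0.2831, +0.9591)
n_2 = (-0.8624, -0.5062)
n_3 = (+0.5990, -0.8008)
  (0,1): δ = 119.88°  ·
  (0,2): δ = 16.97°  ✓
  (0,3): δ = 113.36°  ·
  (1,2): δ = 43.14°  ✓
  (1,3): δ = 53.24°  ✓
  (2,3): δ = 83.62°  ·
antipodal pairs: 3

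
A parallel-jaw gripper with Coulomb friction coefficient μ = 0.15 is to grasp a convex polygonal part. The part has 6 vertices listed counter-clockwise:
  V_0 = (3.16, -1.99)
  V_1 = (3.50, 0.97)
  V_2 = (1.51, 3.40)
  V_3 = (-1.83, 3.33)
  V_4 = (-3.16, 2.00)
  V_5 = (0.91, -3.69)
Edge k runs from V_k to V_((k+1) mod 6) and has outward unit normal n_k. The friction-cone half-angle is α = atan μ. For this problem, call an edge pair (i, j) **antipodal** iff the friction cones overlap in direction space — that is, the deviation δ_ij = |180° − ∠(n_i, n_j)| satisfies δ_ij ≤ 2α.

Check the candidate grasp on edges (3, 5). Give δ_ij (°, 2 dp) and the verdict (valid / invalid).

δ = 7.93°, valid

α = atan 0.15 = 8.53°;  2α = 17.06°
edge 3: e_3 = (-1.33, -1.33);  n_3 = (-0.7071, +0.7071)
edge 5: e_5 = (+2.25, +1.70);  n_5 = (+0.6028, -0.7979)
∠(n_3, n_5) = 172.07°
δ = |180° − 172.07°| = 7.93°
7.93° ≤ 2α = 17.06°  →  valid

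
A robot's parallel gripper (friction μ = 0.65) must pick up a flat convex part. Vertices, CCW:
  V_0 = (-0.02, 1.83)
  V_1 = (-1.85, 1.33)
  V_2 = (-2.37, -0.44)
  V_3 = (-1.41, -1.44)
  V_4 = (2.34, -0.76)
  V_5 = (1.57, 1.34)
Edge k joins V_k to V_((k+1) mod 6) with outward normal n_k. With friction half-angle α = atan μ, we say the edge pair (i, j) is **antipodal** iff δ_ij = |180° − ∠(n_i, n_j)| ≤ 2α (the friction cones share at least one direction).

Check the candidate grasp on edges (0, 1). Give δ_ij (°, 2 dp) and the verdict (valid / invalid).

δ = 121.65°, invalid

α = atan 0.65 = 33.02°;  2α = 66.05°
edge 0: e_0 = (-1.83, -0.50);  n_0 = (-0.2636, +0.9646)
edge 1: e_1 = (-0.52, -1.77);  n_1 = (-0.9595, +0.2819)
∠(n_0, n_1) = 58.35°
δ = |180° − 58.35°| = 121.65°
121.65° > 2α = 66.05°  →  invalid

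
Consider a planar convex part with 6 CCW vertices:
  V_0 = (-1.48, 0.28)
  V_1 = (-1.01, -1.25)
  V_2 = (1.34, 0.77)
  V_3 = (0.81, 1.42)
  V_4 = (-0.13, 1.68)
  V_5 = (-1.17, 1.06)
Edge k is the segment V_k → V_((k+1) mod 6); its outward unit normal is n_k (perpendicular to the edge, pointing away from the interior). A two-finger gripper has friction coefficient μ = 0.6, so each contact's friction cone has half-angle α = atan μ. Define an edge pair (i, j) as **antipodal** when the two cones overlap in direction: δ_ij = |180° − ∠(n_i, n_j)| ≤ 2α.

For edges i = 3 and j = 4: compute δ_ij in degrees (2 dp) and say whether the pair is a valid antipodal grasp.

α = atan 0.6 = 30.96°;  2α = 61.93°
edge 3: e_3 = (-0.94, +0.26);  n_3 = (+0.2666, +0.9638)
edge 4: e_4 = (-1.04, -0.62);  n_4 = (-0.5121, +0.8589)
∠(n_3, n_4) = 46.26°
δ = |180° − 46.26°| = 133.74°
133.74° > 2α = 61.93°  →  invalid

δ = 133.74°, invalid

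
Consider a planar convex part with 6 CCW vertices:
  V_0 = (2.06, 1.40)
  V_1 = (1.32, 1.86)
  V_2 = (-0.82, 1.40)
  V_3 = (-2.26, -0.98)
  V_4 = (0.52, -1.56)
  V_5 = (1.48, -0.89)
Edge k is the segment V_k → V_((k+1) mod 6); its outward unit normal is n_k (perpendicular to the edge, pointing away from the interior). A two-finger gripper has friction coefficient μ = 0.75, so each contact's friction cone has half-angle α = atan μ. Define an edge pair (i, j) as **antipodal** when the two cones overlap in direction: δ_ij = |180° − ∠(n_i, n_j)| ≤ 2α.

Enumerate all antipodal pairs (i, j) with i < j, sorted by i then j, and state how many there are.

count = 8; pairs: (0,3), (0,4), (1,3), (1,4), (1,5), (2,3), (2,4), (2,5)

α = atan 0.75 = 36.87°;  2α = 73.74°
n_0 = (+0.5279, +0.8493)
n_1 = (-0.2102, +0.9777)
n_2 = (-0.8556, +0.5177)
n_3 = (-0.2042, -0.9789)
n_4 = (+0.5723, -0.8200)
n_5 = (+0.9694, -0.2455)
  (0,1): δ = 136.00°  ·
  (0,2): δ = 89.31°  ·
  (0,3): δ = 20.08°  ✓
  (0,4): δ = 66.78°  ✓
  (0,5): δ = 107.65°  ·
  (1,2): δ = 133.31°  ·
  (1,3): δ = 23.92°  ✓
  (1,4): δ = 22.78°  ✓
  (1,5): δ = 63.66°  ✓
  (2,3): δ = 70.61°  ✓
  (2,4): δ = 23.91°  ✓
  (2,5): δ = 16.96°  ✓
  (3,4): δ = 133.30°  ·
  (3,5): δ = 92.43°  ·
  (4,5): δ = 139.12°  ·
antipodal pairs: 8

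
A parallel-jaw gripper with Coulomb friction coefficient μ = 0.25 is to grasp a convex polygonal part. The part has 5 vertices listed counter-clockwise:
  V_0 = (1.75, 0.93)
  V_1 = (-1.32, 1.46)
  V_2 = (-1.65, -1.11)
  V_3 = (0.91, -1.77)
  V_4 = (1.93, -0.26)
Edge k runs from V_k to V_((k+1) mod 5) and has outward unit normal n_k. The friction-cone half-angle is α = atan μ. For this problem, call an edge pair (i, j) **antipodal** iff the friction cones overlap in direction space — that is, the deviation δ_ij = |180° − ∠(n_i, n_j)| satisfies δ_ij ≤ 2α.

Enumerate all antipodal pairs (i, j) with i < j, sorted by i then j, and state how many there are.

α = atan 0.25 = 14.04°;  2α = 28.07°
n_0 = (+0.1701, +0.9854)
n_1 = (-0.9919, +0.1274)
n_2 = (-0.2496, -0.9683)
n_3 = (+0.8287, -0.5598)
n_4 = (+0.9888, +0.1496)
  (0,1): δ = 87.52°  ·
  (0,2): δ = 4.66°  ✓
  (0,3): δ = 65.76°  ·
  (0,4): δ = 108.40°  ·
  (1,2): δ = 97.14°  ·
  (1,3): δ = 26.72°  ✓
  (1,4): δ = 15.92°  ✓
  (2,3): δ = 109.58°  ·
  (2,4): δ = 66.94°  ·
  (3,4): δ = 137.36°  ·
antipodal pairs: 3

count = 3; pairs: (0,2), (1,3), (1,4)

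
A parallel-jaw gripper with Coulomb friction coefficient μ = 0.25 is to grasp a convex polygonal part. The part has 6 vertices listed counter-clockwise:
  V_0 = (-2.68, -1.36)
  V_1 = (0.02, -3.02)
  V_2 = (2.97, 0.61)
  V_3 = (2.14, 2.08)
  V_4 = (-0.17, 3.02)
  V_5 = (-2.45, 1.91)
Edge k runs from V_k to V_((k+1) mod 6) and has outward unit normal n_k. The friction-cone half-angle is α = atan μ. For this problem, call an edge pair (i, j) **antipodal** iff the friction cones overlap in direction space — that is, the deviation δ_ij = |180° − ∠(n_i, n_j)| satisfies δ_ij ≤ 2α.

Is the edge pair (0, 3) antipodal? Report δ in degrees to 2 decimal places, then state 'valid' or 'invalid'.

α = atan 0.25 = 14.04°;  2α = 28.07°
edge 0: e_0 = (+2.70, -1.66);  n_0 = (-0.5237, -0.8519)
edge 3: e_3 = (-2.31, +0.94);  n_3 = (+0.3769, +0.9262)
∠(n_0, n_3) = 170.56°
δ = |180° − 170.56°| = 9.44°
9.44° ≤ 2α = 28.07°  →  valid

δ = 9.44°, valid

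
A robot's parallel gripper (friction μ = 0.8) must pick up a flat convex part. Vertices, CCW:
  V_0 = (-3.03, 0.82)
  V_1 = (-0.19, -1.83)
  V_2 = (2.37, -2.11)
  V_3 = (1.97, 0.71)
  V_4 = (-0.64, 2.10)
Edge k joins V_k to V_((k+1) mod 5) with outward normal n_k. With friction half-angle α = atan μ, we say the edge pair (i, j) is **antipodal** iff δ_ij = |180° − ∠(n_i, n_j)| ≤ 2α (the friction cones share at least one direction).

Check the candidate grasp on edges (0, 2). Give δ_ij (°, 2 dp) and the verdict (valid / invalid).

α = atan 0.8 = 38.66°;  2α = 77.32°
edge 0: e_0 = (+2.84, -2.65);  n_0 = (-0.6822, -0.7311)
edge 2: e_2 = (-0.40, +2.82);  n_2 = (+0.9901, +0.1404)
∠(n_0, n_2) = 141.09°
δ = |180° − 141.09°| = 38.91°
38.91° ≤ 2α = 77.32°  →  valid

δ = 38.91°, valid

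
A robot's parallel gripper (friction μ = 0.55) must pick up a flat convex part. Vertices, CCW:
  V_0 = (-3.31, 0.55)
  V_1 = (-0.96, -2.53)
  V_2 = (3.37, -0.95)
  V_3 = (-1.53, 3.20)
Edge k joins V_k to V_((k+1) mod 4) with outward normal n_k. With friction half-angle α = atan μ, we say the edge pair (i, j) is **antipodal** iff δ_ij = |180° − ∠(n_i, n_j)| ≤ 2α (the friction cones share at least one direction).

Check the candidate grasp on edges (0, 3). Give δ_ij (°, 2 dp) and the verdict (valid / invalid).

δ = 108.77°, invalid

α = atan 0.55 = 28.81°;  2α = 57.62°
edge 0: e_0 = (+2.35, -3.08);  n_0 = (-0.7950, -0.6066)
edge 3: e_3 = (-1.78, -2.65);  n_3 = (-0.8301, +0.5576)
∠(n_0, n_3) = 71.23°
δ = |180° − 71.23°| = 108.77°
108.77° > 2α = 57.62°  →  invalid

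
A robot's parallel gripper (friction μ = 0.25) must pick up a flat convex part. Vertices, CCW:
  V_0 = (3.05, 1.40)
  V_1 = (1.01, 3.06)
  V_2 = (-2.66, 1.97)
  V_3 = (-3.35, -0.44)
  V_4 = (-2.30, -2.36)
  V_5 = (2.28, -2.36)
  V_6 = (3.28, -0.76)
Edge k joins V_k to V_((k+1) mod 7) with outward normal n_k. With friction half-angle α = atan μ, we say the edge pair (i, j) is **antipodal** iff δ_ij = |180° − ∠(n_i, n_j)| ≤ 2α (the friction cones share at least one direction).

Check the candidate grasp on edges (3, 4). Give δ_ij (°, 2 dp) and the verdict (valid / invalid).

δ = 118.67°, invalid

α = atan 0.25 = 14.04°;  2α = 28.07°
edge 3: e_3 = (+1.05, -1.92);  n_3 = (-0.8774, -0.4798)
edge 4: e_4 = (+4.58, +0.00);  n_4 = (+0.0000, -1.0000)
∠(n_3, n_4) = 61.33°
δ = |180° − 61.33°| = 118.67°
118.67° > 2α = 28.07°  →  invalid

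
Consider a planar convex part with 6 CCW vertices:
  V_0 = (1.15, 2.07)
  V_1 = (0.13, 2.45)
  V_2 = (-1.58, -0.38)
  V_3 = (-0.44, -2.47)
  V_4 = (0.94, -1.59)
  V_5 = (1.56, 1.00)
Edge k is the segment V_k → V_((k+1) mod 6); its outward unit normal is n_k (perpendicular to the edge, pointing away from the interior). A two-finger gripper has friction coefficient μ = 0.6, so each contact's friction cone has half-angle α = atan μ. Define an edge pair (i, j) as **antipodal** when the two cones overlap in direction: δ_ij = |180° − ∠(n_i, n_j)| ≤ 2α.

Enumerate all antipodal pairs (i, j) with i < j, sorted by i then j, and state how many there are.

count = 7; pairs: (0,2), (0,3), (1,3), (1,4), (1,5), (2,4), (2,5)

α = atan 0.6 = 30.96°;  2α = 61.93°
n_0 = (+0.3491, +0.9371)
n_1 = (-0.8559, +0.5172)
n_2 = (-0.8779, -0.4789)
n_3 = (+0.5377, -0.8432)
n_4 = (+0.9725, -0.2328)
n_5 = (+0.9338, +0.3578)
  (0,1): δ = 100.71°  ·
  (0,2): δ = 40.96°  ✓
  (0,3): δ = 52.96°  ✓
  (0,4): δ = 96.97°  ·
  (0,5): δ = 131.40°  ·
  (1,2): δ = 120.25°  ·
  (1,3): δ = 26.33°  ✓
  (1,4): δ = 17.68°  ✓
  (1,5): δ = 52.11°  ✓
  (2,3): δ = 86.09°  ·
  (2,4): δ = 42.07°  ✓
  (2,5): δ = 7.64°  ✓
  (3,4): δ = 135.99°  ·
  (3,5): δ = 101.56°  ·
  (4,5): δ = 145.57°  ·
antipodal pairs: 7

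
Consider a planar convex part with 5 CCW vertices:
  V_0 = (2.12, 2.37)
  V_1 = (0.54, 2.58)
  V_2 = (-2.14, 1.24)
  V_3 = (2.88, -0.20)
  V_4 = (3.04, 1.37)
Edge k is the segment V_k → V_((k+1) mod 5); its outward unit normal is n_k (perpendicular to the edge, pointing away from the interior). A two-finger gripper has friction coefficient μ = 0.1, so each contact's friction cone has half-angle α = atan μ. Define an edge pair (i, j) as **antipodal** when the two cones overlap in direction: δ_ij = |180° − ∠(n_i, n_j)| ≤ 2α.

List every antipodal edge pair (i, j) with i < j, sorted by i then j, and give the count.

α = atan 0.1 = 5.71°;  2α = 11.42°
n_0 = (+0.1318, +0.9913)
n_1 = (-0.4472, +0.8944)
n_2 = (-0.2757, -0.9612)
n_3 = (+0.9948, -0.1014)
n_4 = (+0.7359, +0.6771)
  (0,1): δ = 145.86°  ·
  (0,2): δ = 8.43°  ✓
  (0,3): δ = 91.75°  ·
  (0,4): δ = 140.18°  ·
  (1,2): δ = 42.57°  ·
  (1,3): δ = 57.62°  ·
  (1,4): δ = 106.05°  ·
  (2,3): δ = 79.81°  ·
  (2,4): δ = 31.38°  ·
  (3,4): δ = 131.57°  ·
antipodal pairs: 1

count = 1; pairs: (0,2)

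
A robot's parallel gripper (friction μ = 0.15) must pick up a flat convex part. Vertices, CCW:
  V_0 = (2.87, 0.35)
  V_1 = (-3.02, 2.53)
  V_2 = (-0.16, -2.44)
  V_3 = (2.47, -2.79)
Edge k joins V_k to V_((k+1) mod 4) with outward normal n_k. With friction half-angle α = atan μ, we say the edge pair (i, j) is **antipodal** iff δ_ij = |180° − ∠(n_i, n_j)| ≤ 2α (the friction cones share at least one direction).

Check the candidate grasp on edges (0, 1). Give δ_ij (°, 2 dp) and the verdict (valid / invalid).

δ = 39.77°, invalid

α = atan 0.15 = 8.53°;  2α = 17.06°
edge 0: e_0 = (-5.89, +2.18);  n_0 = (+0.3471, +0.9378)
edge 1: e_1 = (+2.86, -4.97);  n_1 = (-0.8667, -0.4988)
∠(n_0, n_1) = 140.23°
δ = |180° − 140.23°| = 39.77°
39.77° > 2α = 17.06°  →  invalid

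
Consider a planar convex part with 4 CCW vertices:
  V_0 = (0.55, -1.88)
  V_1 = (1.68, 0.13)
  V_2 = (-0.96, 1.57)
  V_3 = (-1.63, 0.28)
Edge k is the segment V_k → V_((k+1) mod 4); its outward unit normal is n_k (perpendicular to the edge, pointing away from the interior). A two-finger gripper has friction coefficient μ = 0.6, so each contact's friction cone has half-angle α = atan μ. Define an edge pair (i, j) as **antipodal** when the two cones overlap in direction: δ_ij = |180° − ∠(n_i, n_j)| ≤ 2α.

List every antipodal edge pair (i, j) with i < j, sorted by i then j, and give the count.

count = 2; pairs: (0,2), (1,3)

α = atan 0.6 = 30.96°;  2α = 61.93°
n_0 = (+0.8717, -0.4901)
n_1 = (+0.4789, +0.8779)
n_2 = (-0.8874, +0.4609)
n_3 = (-0.7038, -0.7104)
  (0,1): δ = 89.27°  ·
  (0,2): δ = 1.90°  ✓
  (0,3): δ = 74.61°  ·
  (1,2): δ = 88.84°  ·
  (1,3): δ = 16.13°  ✓
  (2,3): δ = 107.29°  ·
antipodal pairs: 2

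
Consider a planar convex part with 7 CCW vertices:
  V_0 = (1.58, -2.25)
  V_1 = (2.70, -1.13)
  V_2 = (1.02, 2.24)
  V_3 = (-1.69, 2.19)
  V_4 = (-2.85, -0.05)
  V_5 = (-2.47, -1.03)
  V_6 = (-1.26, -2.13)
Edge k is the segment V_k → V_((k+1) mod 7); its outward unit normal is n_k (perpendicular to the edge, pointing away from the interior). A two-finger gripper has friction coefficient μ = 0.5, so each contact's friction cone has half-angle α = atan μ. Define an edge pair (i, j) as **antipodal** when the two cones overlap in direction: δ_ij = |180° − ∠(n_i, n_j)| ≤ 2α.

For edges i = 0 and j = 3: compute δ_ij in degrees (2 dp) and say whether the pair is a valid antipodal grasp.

α = atan 0.5 = 26.57°;  2α = 53.13°
edge 0: e_0 = (+1.12, +1.12);  n_0 = (+0.7071, -0.7071)
edge 3: e_3 = (-1.16, -2.24);  n_3 = (-0.8880, +0.4599)
∠(n_0, n_3) = 162.38°
δ = |180° − 162.38°| = 17.62°
17.62° ≤ 2α = 53.13°  →  valid

δ = 17.62°, valid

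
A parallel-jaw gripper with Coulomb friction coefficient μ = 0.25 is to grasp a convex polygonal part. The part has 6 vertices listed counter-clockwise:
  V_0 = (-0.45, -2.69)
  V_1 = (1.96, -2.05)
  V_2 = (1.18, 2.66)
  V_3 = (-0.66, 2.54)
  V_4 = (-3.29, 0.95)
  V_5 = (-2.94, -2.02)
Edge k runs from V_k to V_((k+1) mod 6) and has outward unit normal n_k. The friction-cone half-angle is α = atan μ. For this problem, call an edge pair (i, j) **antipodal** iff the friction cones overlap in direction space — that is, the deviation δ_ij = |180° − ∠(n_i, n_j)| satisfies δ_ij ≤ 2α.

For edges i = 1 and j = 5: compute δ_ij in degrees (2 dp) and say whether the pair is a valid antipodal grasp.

α = atan 0.25 = 14.04°;  2α = 28.07°
edge 1: e_1 = (-0.78, +4.71);  n_1 = (+0.9866, +0.1634)
edge 5: e_5 = (+2.49, -0.67);  n_5 = (-0.2598, -0.9657)
∠(n_1, n_5) = 114.46°
δ = |180° − 114.46°| = 65.54°
65.54° > 2α = 28.07°  →  invalid

δ = 65.54°, invalid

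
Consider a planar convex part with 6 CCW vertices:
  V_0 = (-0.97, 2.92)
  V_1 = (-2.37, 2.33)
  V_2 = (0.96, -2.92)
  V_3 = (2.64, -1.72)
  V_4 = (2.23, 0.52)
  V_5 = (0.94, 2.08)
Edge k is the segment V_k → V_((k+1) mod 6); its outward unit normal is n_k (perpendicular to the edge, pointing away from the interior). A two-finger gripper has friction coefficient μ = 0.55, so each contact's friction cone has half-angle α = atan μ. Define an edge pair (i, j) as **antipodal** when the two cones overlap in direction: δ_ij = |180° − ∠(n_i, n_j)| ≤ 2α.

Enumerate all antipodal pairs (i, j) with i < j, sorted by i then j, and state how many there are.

α = atan 0.55 = 28.81°;  2α = 57.62°
n_0 = (-0.3884, +0.9215)
n_1 = (-0.8445, -0.5356)
n_2 = (+0.5812, -0.8137)
n_3 = (+0.9837, +0.1800)
n_4 = (+0.7706, +0.6373)
n_5 = (+0.4026, +0.9154)
  (0,1): δ = 80.47°  ·
  (0,2): δ = 12.69°  ✓
  (0,3): δ = 77.52°  ·
  (0,4): δ = 106.74°  ·
  (0,5): δ = 133.41°  ·
  (1,2): δ = 86.85°  ·
  (1,3): δ = 22.01°  ✓
  (1,4): δ = 7.20°  ✓
  (1,5): δ = 33.87°  ✓
  (2,3): δ = 115.17°  ·
  (2,4): δ = 85.95°  ·
  (2,5): δ = 59.28°  ·
  (3,4): δ = 150.78°  ·
  (3,5): δ = 124.11°  ·
  (4,5): δ = 153.33°  ·
antipodal pairs: 4

count = 4; pairs: (0,2), (1,3), (1,4), (1,5)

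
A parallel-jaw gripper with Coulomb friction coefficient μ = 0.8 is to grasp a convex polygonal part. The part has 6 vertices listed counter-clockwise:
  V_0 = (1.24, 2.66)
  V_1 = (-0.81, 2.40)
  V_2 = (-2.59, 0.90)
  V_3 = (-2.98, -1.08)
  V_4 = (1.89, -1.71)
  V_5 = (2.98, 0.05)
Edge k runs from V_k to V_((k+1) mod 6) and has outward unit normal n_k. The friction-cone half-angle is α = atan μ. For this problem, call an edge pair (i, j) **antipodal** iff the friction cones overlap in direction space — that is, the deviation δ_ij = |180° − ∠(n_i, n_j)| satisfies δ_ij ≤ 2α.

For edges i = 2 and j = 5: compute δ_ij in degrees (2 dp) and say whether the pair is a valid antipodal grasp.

α = atan 0.8 = 38.66°;  2α = 77.32°
edge 2: e_2 = (-0.39, -1.98);  n_2 = (-0.9811, +0.1933)
edge 5: e_5 = (-1.74, +2.61);  n_5 = (+0.8321, +0.5547)
∠(n_2, n_5) = 135.17°
δ = |180° − 135.17°| = 44.83°
44.83° ≤ 2α = 77.32°  →  valid

δ = 44.83°, valid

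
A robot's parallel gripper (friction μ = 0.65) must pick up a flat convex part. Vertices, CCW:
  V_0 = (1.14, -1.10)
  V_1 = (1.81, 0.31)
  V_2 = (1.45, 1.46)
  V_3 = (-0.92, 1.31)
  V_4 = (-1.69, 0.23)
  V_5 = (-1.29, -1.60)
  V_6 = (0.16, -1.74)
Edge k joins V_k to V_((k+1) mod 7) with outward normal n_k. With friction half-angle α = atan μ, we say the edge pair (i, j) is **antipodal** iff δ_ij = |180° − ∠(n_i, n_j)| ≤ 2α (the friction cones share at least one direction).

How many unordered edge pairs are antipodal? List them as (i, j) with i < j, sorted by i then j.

count = 9; pairs: (0,2), (0,3), (0,4), (1,3), (1,4), (2,5), (2,6), (3,5), (3,6)

α = atan 0.65 = 33.02°;  2α = 66.05°
n_0 = (+0.9032, -0.4292)
n_1 = (+0.9543, +0.2987)
n_2 = (-0.0632, +0.9980)
n_3 = (-0.8142, +0.5805)
n_4 = (-0.9769, -0.2135)
n_5 = (-0.0961, -0.9954)
n_6 = (+0.5468, -0.8373)
  (0,1): δ = 137.20°  ·
  (0,2): δ = 60.96°  ✓
  (0,3): δ = 10.07°  ✓
  (0,4): δ = 37.75°  ✓
  (0,5): δ = 109.90°  ·
  (0,6): δ = 148.56°  ·
  (1,2): δ = 103.76°  ·
  (1,3): δ = 52.87°  ✓
  (1,4): δ = 5.05°  ✓
  (1,5): δ = 67.10°  ·
  (1,6): δ = 105.76°  ·
  (2,3): δ = 129.11°  ·
  (2,4): δ = 81.29°  ·
  (2,5): δ = 9.14°  ✓
  (2,6): δ = 29.53°  ✓
  (3,4): δ = 132.18°  ·
  (3,5): δ = 60.03°  ✓
  (3,6): δ = 21.37°  ✓
  (4,5): δ = 107.84°  ·
  (4,6): δ = 69.18°  ·
  (5,6): δ = 141.34°  ·
antipodal pairs: 9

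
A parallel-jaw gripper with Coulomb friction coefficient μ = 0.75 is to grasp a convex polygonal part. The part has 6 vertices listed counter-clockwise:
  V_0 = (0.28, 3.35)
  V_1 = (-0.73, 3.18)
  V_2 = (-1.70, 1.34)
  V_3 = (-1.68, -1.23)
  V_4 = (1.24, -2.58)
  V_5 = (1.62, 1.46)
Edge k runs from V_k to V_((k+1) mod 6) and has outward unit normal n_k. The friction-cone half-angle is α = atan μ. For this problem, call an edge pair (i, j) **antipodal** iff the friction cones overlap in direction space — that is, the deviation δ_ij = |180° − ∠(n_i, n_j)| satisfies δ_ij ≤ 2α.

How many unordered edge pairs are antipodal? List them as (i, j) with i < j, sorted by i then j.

count = 7; pairs: (0,3), (1,4), (1,5), (2,4), (2,5), (3,4), (3,5)

α = atan 0.75 = 36.87°;  2α = 73.74°
n_0 = (-0.1660, +0.9861)
n_1 = (-0.8846, +0.4663)
n_2 = (-1.0000, -0.0078)
n_3 = (-0.4196, -0.9077)
n_4 = (+0.9956, -0.0936)
n_5 = (+0.8158, +0.5784)
  (0,1): δ = 127.35°  ·
  (0,2): δ = 99.11°  ·
  (0,3): δ = 34.37°  ✓
  (0,4): δ = 75.07°  ·
  (0,5): δ = 115.78°  ·
  (1,2): δ = 151.76°  ·
  (1,3): δ = 87.02°  ·
  (1,4): δ = 22.42°  ✓
  (1,5): δ = 63.13°  ✓
  (2,3): δ = 115.26°  ·
  (2,4): δ = 5.82°  ✓
  (2,5): δ = 34.89°  ✓
  (3,4): δ = 70.56°  ✓
  (3,5): δ = 29.85°  ✓
  (4,5): δ = 139.29°  ·
antipodal pairs: 7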